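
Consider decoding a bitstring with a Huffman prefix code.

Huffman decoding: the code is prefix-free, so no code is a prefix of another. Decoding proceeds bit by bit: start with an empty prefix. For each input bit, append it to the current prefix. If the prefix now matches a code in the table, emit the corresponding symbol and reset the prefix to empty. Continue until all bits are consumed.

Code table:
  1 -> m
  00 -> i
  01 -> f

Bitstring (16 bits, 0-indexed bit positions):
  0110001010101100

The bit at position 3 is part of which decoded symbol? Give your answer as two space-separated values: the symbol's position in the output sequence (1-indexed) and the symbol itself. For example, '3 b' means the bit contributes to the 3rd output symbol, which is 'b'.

Answer: 3 i

Derivation:
Bit 0: prefix='0' (no match yet)
Bit 1: prefix='01' -> emit 'f', reset
Bit 2: prefix='1' -> emit 'm', reset
Bit 3: prefix='0' (no match yet)
Bit 4: prefix='00' -> emit 'i', reset
Bit 5: prefix='0' (no match yet)
Bit 6: prefix='01' -> emit 'f', reset
Bit 7: prefix='0' (no match yet)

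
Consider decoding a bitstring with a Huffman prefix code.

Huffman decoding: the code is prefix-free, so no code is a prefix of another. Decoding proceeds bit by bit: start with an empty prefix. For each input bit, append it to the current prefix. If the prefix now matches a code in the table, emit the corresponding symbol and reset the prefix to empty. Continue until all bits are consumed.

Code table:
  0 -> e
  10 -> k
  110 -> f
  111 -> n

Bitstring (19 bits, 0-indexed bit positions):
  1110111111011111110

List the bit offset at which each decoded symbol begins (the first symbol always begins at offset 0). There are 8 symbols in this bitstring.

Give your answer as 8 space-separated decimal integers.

Bit 0: prefix='1' (no match yet)
Bit 1: prefix='11' (no match yet)
Bit 2: prefix='111' -> emit 'n', reset
Bit 3: prefix='0' -> emit 'e', reset
Bit 4: prefix='1' (no match yet)
Bit 5: prefix='11' (no match yet)
Bit 6: prefix='111' -> emit 'n', reset
Bit 7: prefix='1' (no match yet)
Bit 8: prefix='11' (no match yet)
Bit 9: prefix='111' -> emit 'n', reset
Bit 10: prefix='0' -> emit 'e', reset
Bit 11: prefix='1' (no match yet)
Bit 12: prefix='11' (no match yet)
Bit 13: prefix='111' -> emit 'n', reset
Bit 14: prefix='1' (no match yet)
Bit 15: prefix='11' (no match yet)
Bit 16: prefix='111' -> emit 'n', reset
Bit 17: prefix='1' (no match yet)
Bit 18: prefix='10' -> emit 'k', reset

Answer: 0 3 4 7 10 11 14 17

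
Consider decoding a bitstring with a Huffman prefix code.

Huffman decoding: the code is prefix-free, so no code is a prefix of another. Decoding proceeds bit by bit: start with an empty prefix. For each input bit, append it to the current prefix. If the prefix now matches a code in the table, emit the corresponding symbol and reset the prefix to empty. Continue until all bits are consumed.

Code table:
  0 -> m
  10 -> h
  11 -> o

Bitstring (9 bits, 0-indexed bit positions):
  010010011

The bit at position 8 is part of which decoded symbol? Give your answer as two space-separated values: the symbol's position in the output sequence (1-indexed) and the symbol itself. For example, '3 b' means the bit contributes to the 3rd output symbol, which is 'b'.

Bit 0: prefix='0' -> emit 'm', reset
Bit 1: prefix='1' (no match yet)
Bit 2: prefix='10' -> emit 'h', reset
Bit 3: prefix='0' -> emit 'm', reset
Bit 4: prefix='1' (no match yet)
Bit 5: prefix='10' -> emit 'h', reset
Bit 6: prefix='0' -> emit 'm', reset
Bit 7: prefix='1' (no match yet)
Bit 8: prefix='11' -> emit 'o', reset

Answer: 6 o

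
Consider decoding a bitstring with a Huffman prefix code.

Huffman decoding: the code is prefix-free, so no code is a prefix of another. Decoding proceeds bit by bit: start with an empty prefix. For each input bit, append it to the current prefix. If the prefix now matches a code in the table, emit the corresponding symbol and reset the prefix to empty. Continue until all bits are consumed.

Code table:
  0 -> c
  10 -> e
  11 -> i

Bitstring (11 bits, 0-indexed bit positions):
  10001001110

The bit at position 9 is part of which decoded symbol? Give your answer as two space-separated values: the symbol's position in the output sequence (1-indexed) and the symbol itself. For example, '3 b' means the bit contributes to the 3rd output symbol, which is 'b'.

Bit 0: prefix='1' (no match yet)
Bit 1: prefix='10' -> emit 'e', reset
Bit 2: prefix='0' -> emit 'c', reset
Bit 3: prefix='0' -> emit 'c', reset
Bit 4: prefix='1' (no match yet)
Bit 5: prefix='10' -> emit 'e', reset
Bit 6: prefix='0' -> emit 'c', reset
Bit 7: prefix='1' (no match yet)
Bit 8: prefix='11' -> emit 'i', reset
Bit 9: prefix='1' (no match yet)
Bit 10: prefix='10' -> emit 'e', reset

Answer: 7 e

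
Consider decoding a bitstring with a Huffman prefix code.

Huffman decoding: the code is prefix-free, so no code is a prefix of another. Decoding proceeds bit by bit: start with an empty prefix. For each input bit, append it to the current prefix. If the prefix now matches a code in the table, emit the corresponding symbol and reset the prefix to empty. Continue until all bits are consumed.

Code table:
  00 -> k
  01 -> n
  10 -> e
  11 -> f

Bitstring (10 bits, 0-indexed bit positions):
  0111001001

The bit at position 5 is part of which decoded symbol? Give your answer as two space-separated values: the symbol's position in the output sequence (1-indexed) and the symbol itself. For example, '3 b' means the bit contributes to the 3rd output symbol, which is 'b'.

Answer: 3 k

Derivation:
Bit 0: prefix='0' (no match yet)
Bit 1: prefix='01' -> emit 'n', reset
Bit 2: prefix='1' (no match yet)
Bit 3: prefix='11' -> emit 'f', reset
Bit 4: prefix='0' (no match yet)
Bit 5: prefix='00' -> emit 'k', reset
Bit 6: prefix='1' (no match yet)
Bit 7: prefix='10' -> emit 'e', reset
Bit 8: prefix='0' (no match yet)
Bit 9: prefix='01' -> emit 'n', reset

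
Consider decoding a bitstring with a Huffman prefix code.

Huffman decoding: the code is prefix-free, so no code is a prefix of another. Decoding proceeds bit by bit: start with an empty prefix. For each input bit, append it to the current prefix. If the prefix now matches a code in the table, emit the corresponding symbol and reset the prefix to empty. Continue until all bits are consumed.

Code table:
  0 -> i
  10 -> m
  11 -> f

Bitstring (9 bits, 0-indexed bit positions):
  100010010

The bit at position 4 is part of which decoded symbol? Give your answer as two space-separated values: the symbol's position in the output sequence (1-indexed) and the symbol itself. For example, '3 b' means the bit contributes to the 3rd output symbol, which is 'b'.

Bit 0: prefix='1' (no match yet)
Bit 1: prefix='10' -> emit 'm', reset
Bit 2: prefix='0' -> emit 'i', reset
Bit 3: prefix='0' -> emit 'i', reset
Bit 4: prefix='1' (no match yet)
Bit 5: prefix='10' -> emit 'm', reset
Bit 6: prefix='0' -> emit 'i', reset
Bit 7: prefix='1' (no match yet)
Bit 8: prefix='10' -> emit 'm', reset

Answer: 4 m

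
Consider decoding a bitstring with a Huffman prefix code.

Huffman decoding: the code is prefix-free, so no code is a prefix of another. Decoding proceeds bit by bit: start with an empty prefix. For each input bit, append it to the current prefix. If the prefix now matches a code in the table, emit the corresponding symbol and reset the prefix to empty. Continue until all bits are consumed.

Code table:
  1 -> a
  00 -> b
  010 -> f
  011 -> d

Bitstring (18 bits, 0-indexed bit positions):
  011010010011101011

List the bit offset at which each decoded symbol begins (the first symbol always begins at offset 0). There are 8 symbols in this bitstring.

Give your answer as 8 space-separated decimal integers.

Answer: 0 3 6 9 12 13 16 17

Derivation:
Bit 0: prefix='0' (no match yet)
Bit 1: prefix='01' (no match yet)
Bit 2: prefix='011' -> emit 'd', reset
Bit 3: prefix='0' (no match yet)
Bit 4: prefix='01' (no match yet)
Bit 5: prefix='010' -> emit 'f', reset
Bit 6: prefix='0' (no match yet)
Bit 7: prefix='01' (no match yet)
Bit 8: prefix='010' -> emit 'f', reset
Bit 9: prefix='0' (no match yet)
Bit 10: prefix='01' (no match yet)
Bit 11: prefix='011' -> emit 'd', reset
Bit 12: prefix='1' -> emit 'a', reset
Bit 13: prefix='0' (no match yet)
Bit 14: prefix='01' (no match yet)
Bit 15: prefix='010' -> emit 'f', reset
Bit 16: prefix='1' -> emit 'a', reset
Bit 17: prefix='1' -> emit 'a', reset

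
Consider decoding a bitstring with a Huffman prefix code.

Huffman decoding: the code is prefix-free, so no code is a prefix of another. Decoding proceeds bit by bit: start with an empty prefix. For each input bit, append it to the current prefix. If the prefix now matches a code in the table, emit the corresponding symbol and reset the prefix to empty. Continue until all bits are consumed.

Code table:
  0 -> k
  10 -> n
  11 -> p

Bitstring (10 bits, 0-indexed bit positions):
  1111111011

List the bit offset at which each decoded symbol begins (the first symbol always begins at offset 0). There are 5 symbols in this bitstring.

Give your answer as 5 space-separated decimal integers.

Answer: 0 2 4 6 8

Derivation:
Bit 0: prefix='1' (no match yet)
Bit 1: prefix='11' -> emit 'p', reset
Bit 2: prefix='1' (no match yet)
Bit 3: prefix='11' -> emit 'p', reset
Bit 4: prefix='1' (no match yet)
Bit 5: prefix='11' -> emit 'p', reset
Bit 6: prefix='1' (no match yet)
Bit 7: prefix='10' -> emit 'n', reset
Bit 8: prefix='1' (no match yet)
Bit 9: prefix='11' -> emit 'p', reset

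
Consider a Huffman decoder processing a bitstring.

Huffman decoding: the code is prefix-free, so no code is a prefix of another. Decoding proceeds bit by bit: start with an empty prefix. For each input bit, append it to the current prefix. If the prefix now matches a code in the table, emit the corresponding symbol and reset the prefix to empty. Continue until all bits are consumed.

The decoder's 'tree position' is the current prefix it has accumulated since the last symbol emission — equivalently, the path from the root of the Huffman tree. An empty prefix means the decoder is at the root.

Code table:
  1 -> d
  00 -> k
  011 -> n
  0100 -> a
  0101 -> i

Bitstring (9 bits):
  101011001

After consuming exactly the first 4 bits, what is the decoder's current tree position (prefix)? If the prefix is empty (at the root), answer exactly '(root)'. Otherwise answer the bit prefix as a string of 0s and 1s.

Answer: 010

Derivation:
Bit 0: prefix='1' -> emit 'd', reset
Bit 1: prefix='0' (no match yet)
Bit 2: prefix='01' (no match yet)
Bit 3: prefix='010' (no match yet)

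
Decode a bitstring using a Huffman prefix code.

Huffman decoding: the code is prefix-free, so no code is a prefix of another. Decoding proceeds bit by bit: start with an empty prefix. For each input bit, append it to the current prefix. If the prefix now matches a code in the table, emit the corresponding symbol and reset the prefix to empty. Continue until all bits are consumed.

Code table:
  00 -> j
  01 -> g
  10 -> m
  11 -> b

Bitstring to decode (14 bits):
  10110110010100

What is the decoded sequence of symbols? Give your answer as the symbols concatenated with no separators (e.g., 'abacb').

Answer: mbgmggj

Derivation:
Bit 0: prefix='1' (no match yet)
Bit 1: prefix='10' -> emit 'm', reset
Bit 2: prefix='1' (no match yet)
Bit 3: prefix='11' -> emit 'b', reset
Bit 4: prefix='0' (no match yet)
Bit 5: prefix='01' -> emit 'g', reset
Bit 6: prefix='1' (no match yet)
Bit 7: prefix='10' -> emit 'm', reset
Bit 8: prefix='0' (no match yet)
Bit 9: prefix='01' -> emit 'g', reset
Bit 10: prefix='0' (no match yet)
Bit 11: prefix='01' -> emit 'g', reset
Bit 12: prefix='0' (no match yet)
Bit 13: prefix='00' -> emit 'j', reset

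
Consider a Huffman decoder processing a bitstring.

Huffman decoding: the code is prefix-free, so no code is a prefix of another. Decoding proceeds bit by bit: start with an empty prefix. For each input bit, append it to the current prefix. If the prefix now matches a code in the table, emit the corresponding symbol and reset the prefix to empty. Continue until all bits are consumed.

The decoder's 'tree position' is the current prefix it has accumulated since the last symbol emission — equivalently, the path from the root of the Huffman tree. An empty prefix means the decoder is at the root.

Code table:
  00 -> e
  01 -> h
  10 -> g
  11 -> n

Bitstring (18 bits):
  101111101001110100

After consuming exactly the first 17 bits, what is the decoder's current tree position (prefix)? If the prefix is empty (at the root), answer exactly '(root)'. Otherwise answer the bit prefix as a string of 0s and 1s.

Answer: 0

Derivation:
Bit 0: prefix='1' (no match yet)
Bit 1: prefix='10' -> emit 'g', reset
Bit 2: prefix='1' (no match yet)
Bit 3: prefix='11' -> emit 'n', reset
Bit 4: prefix='1' (no match yet)
Bit 5: prefix='11' -> emit 'n', reset
Bit 6: prefix='1' (no match yet)
Bit 7: prefix='10' -> emit 'g', reset
Bit 8: prefix='1' (no match yet)
Bit 9: prefix='10' -> emit 'g', reset
Bit 10: prefix='0' (no match yet)
Bit 11: prefix='01' -> emit 'h', reset
Bit 12: prefix='1' (no match yet)
Bit 13: prefix='11' -> emit 'n', reset
Bit 14: prefix='0' (no match yet)
Bit 15: prefix='01' -> emit 'h', reset
Bit 16: prefix='0' (no match yet)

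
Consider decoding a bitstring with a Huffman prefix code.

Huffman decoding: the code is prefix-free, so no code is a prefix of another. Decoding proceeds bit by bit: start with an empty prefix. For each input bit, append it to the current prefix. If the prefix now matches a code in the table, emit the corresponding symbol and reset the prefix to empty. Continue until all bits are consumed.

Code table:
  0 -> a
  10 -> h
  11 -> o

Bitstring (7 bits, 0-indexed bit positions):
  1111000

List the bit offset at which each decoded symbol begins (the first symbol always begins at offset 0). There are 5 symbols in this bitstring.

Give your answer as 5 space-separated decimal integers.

Answer: 0 2 4 5 6

Derivation:
Bit 0: prefix='1' (no match yet)
Bit 1: prefix='11' -> emit 'o', reset
Bit 2: prefix='1' (no match yet)
Bit 3: prefix='11' -> emit 'o', reset
Bit 4: prefix='0' -> emit 'a', reset
Bit 5: prefix='0' -> emit 'a', reset
Bit 6: prefix='0' -> emit 'a', reset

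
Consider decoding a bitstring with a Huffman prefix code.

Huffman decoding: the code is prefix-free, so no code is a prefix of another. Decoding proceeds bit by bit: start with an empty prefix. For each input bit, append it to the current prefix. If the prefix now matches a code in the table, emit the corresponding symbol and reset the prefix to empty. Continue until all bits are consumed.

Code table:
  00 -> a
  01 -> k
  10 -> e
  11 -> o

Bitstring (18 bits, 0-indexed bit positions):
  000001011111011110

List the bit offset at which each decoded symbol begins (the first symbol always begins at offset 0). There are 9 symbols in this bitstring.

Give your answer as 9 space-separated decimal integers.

Answer: 0 2 4 6 8 10 12 14 16

Derivation:
Bit 0: prefix='0' (no match yet)
Bit 1: prefix='00' -> emit 'a', reset
Bit 2: prefix='0' (no match yet)
Bit 3: prefix='00' -> emit 'a', reset
Bit 4: prefix='0' (no match yet)
Bit 5: prefix='01' -> emit 'k', reset
Bit 6: prefix='0' (no match yet)
Bit 7: prefix='01' -> emit 'k', reset
Bit 8: prefix='1' (no match yet)
Bit 9: prefix='11' -> emit 'o', reset
Bit 10: prefix='1' (no match yet)
Bit 11: prefix='11' -> emit 'o', reset
Bit 12: prefix='0' (no match yet)
Bit 13: prefix='01' -> emit 'k', reset
Bit 14: prefix='1' (no match yet)
Bit 15: prefix='11' -> emit 'o', reset
Bit 16: prefix='1' (no match yet)
Bit 17: prefix='10' -> emit 'e', reset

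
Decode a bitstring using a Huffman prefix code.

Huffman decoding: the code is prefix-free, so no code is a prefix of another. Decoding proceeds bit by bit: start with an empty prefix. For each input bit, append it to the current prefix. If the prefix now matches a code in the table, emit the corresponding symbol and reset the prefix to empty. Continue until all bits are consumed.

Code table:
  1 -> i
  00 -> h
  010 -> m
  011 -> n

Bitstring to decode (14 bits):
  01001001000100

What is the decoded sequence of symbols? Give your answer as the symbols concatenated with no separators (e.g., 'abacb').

Bit 0: prefix='0' (no match yet)
Bit 1: prefix='01' (no match yet)
Bit 2: prefix='010' -> emit 'm', reset
Bit 3: prefix='0' (no match yet)
Bit 4: prefix='01' (no match yet)
Bit 5: prefix='010' -> emit 'm', reset
Bit 6: prefix='0' (no match yet)
Bit 7: prefix='01' (no match yet)
Bit 8: prefix='010' -> emit 'm', reset
Bit 9: prefix='0' (no match yet)
Bit 10: prefix='00' -> emit 'h', reset
Bit 11: prefix='1' -> emit 'i', reset
Bit 12: prefix='0' (no match yet)
Bit 13: prefix='00' -> emit 'h', reset

Answer: mmmhih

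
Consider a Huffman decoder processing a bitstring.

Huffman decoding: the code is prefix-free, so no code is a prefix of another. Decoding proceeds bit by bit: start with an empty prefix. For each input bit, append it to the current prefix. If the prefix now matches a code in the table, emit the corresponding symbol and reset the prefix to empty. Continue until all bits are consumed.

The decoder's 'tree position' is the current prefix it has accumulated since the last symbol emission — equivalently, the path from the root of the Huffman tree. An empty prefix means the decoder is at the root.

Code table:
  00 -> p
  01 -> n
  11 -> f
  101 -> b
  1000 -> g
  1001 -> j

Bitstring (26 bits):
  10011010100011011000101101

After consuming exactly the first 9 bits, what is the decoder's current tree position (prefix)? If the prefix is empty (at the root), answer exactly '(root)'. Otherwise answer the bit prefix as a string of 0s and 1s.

Bit 0: prefix='1' (no match yet)
Bit 1: prefix='10' (no match yet)
Bit 2: prefix='100' (no match yet)
Bit 3: prefix='1001' -> emit 'j', reset
Bit 4: prefix='1' (no match yet)
Bit 5: prefix='10' (no match yet)
Bit 6: prefix='101' -> emit 'b', reset
Bit 7: prefix='0' (no match yet)
Bit 8: prefix='01' -> emit 'n', reset

Answer: (root)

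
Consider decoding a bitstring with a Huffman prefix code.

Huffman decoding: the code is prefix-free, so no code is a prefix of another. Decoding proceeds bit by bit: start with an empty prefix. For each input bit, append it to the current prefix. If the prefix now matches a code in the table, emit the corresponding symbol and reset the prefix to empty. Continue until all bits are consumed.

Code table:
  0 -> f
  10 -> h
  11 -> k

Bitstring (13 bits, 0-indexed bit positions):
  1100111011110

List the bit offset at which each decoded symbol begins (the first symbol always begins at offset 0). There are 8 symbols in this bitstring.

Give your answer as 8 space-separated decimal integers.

Bit 0: prefix='1' (no match yet)
Bit 1: prefix='11' -> emit 'k', reset
Bit 2: prefix='0' -> emit 'f', reset
Bit 3: prefix='0' -> emit 'f', reset
Bit 4: prefix='1' (no match yet)
Bit 5: prefix='11' -> emit 'k', reset
Bit 6: prefix='1' (no match yet)
Bit 7: prefix='10' -> emit 'h', reset
Bit 8: prefix='1' (no match yet)
Bit 9: prefix='11' -> emit 'k', reset
Bit 10: prefix='1' (no match yet)
Bit 11: prefix='11' -> emit 'k', reset
Bit 12: prefix='0' -> emit 'f', reset

Answer: 0 2 3 4 6 8 10 12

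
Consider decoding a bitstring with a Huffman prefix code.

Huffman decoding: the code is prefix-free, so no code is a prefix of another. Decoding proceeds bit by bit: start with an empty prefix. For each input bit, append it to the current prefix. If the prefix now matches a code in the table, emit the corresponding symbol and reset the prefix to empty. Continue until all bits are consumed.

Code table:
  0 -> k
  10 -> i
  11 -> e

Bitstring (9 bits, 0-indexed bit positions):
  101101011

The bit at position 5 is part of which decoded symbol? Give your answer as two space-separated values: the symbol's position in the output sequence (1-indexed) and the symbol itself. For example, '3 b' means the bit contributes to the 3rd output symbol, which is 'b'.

Bit 0: prefix='1' (no match yet)
Bit 1: prefix='10' -> emit 'i', reset
Bit 2: prefix='1' (no match yet)
Bit 3: prefix='11' -> emit 'e', reset
Bit 4: prefix='0' -> emit 'k', reset
Bit 5: prefix='1' (no match yet)
Bit 6: prefix='10' -> emit 'i', reset
Bit 7: prefix='1' (no match yet)
Bit 8: prefix='11' -> emit 'e', reset

Answer: 4 i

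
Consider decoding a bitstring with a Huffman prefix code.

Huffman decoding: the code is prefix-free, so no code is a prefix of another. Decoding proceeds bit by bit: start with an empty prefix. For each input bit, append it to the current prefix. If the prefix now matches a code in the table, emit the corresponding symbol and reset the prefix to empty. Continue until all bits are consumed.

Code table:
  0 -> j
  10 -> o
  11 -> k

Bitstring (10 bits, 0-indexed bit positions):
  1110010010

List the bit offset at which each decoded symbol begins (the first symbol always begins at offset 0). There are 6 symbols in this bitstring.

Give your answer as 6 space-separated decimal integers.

Answer: 0 2 4 5 7 8

Derivation:
Bit 0: prefix='1' (no match yet)
Bit 1: prefix='11' -> emit 'k', reset
Bit 2: prefix='1' (no match yet)
Bit 3: prefix='10' -> emit 'o', reset
Bit 4: prefix='0' -> emit 'j', reset
Bit 5: prefix='1' (no match yet)
Bit 6: prefix='10' -> emit 'o', reset
Bit 7: prefix='0' -> emit 'j', reset
Bit 8: prefix='1' (no match yet)
Bit 9: prefix='10' -> emit 'o', reset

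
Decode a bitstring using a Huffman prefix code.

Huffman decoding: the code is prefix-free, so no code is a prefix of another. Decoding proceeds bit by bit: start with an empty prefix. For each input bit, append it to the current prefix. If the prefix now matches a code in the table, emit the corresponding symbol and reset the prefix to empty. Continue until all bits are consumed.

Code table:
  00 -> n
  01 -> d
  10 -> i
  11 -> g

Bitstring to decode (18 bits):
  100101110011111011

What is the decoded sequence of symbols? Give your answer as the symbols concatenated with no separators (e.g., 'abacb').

Bit 0: prefix='1' (no match yet)
Bit 1: prefix='10' -> emit 'i', reset
Bit 2: prefix='0' (no match yet)
Bit 3: prefix='01' -> emit 'd', reset
Bit 4: prefix='0' (no match yet)
Bit 5: prefix='01' -> emit 'd', reset
Bit 6: prefix='1' (no match yet)
Bit 7: prefix='11' -> emit 'g', reset
Bit 8: prefix='0' (no match yet)
Bit 9: prefix='00' -> emit 'n', reset
Bit 10: prefix='1' (no match yet)
Bit 11: prefix='11' -> emit 'g', reset
Bit 12: prefix='1' (no match yet)
Bit 13: prefix='11' -> emit 'g', reset
Bit 14: prefix='1' (no match yet)
Bit 15: prefix='10' -> emit 'i', reset
Bit 16: prefix='1' (no match yet)
Bit 17: prefix='11' -> emit 'g', reset

Answer: iddgnggig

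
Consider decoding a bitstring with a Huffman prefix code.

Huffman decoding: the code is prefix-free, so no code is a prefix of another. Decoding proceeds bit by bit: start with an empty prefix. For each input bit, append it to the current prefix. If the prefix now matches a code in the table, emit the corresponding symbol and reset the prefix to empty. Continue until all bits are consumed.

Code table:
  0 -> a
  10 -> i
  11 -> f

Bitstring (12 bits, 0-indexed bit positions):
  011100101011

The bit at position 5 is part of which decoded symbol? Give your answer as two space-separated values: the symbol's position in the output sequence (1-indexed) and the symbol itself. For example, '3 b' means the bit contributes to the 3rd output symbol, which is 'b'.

Answer: 4 a

Derivation:
Bit 0: prefix='0' -> emit 'a', reset
Bit 1: prefix='1' (no match yet)
Bit 2: prefix='11' -> emit 'f', reset
Bit 3: prefix='1' (no match yet)
Bit 4: prefix='10' -> emit 'i', reset
Bit 5: prefix='0' -> emit 'a', reset
Bit 6: prefix='1' (no match yet)
Bit 7: prefix='10' -> emit 'i', reset
Bit 8: prefix='1' (no match yet)
Bit 9: prefix='10' -> emit 'i', reset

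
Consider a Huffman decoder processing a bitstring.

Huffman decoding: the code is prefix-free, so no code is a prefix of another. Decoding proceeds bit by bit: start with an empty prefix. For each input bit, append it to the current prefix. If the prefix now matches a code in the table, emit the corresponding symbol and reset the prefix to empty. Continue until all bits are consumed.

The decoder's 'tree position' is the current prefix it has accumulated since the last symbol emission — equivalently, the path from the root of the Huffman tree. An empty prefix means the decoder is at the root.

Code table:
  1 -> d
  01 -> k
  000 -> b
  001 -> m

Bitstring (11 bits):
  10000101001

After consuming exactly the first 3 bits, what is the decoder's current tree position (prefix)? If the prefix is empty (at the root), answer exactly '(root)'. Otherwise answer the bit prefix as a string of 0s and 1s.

Bit 0: prefix='1' -> emit 'd', reset
Bit 1: prefix='0' (no match yet)
Bit 2: prefix='00' (no match yet)

Answer: 00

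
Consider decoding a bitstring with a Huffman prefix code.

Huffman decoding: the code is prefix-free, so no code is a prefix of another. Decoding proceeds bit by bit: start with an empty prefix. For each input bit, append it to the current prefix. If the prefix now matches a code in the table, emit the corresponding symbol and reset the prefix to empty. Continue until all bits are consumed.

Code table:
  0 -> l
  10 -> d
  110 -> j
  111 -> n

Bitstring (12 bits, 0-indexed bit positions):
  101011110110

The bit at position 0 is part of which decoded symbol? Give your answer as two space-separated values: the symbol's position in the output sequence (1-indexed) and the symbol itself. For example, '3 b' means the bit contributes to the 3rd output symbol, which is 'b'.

Answer: 1 d

Derivation:
Bit 0: prefix='1' (no match yet)
Bit 1: prefix='10' -> emit 'd', reset
Bit 2: prefix='1' (no match yet)
Bit 3: prefix='10' -> emit 'd', reset
Bit 4: prefix='1' (no match yet)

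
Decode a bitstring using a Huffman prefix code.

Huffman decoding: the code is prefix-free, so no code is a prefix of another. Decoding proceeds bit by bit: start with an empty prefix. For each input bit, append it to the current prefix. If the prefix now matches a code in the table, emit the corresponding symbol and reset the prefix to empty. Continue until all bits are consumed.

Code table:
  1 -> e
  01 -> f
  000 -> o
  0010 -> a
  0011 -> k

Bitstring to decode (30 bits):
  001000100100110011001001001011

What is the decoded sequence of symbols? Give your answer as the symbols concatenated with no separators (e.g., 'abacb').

Bit 0: prefix='0' (no match yet)
Bit 1: prefix='00' (no match yet)
Bit 2: prefix='001' (no match yet)
Bit 3: prefix='0010' -> emit 'a', reset
Bit 4: prefix='0' (no match yet)
Bit 5: prefix='00' (no match yet)
Bit 6: prefix='001' (no match yet)
Bit 7: prefix='0010' -> emit 'a', reset
Bit 8: prefix='0' (no match yet)
Bit 9: prefix='01' -> emit 'f', reset
Bit 10: prefix='0' (no match yet)
Bit 11: prefix='00' (no match yet)
Bit 12: prefix='001' (no match yet)
Bit 13: prefix='0011' -> emit 'k', reset
Bit 14: prefix='0' (no match yet)
Bit 15: prefix='00' (no match yet)
Bit 16: prefix='001' (no match yet)
Bit 17: prefix='0011' -> emit 'k', reset
Bit 18: prefix='0' (no match yet)
Bit 19: prefix='00' (no match yet)
Bit 20: prefix='001' (no match yet)
Bit 21: prefix='0010' -> emit 'a', reset
Bit 22: prefix='0' (no match yet)
Bit 23: prefix='01' -> emit 'f', reset
Bit 24: prefix='0' (no match yet)
Bit 25: prefix='00' (no match yet)
Bit 26: prefix='001' (no match yet)
Bit 27: prefix='0010' -> emit 'a', reset
Bit 28: prefix='1' -> emit 'e', reset
Bit 29: prefix='1' -> emit 'e', reset

Answer: aafkkafaee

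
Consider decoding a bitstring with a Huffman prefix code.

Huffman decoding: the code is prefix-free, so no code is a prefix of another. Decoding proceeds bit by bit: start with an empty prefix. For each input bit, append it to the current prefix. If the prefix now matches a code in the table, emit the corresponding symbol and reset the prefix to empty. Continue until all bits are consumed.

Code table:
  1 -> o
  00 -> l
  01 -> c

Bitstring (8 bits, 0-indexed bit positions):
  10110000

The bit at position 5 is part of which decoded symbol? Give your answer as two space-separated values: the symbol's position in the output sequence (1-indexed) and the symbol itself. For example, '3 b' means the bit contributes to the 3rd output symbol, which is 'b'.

Answer: 4 l

Derivation:
Bit 0: prefix='1' -> emit 'o', reset
Bit 1: prefix='0' (no match yet)
Bit 2: prefix='01' -> emit 'c', reset
Bit 3: prefix='1' -> emit 'o', reset
Bit 4: prefix='0' (no match yet)
Bit 5: prefix='00' -> emit 'l', reset
Bit 6: prefix='0' (no match yet)
Bit 7: prefix='00' -> emit 'l', reset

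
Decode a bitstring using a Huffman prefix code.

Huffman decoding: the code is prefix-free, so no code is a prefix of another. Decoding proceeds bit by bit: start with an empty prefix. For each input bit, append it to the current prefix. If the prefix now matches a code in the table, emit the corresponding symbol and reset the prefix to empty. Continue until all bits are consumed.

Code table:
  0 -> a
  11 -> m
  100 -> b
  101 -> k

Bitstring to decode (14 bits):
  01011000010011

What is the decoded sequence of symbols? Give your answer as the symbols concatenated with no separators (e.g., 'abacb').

Bit 0: prefix='0' -> emit 'a', reset
Bit 1: prefix='1' (no match yet)
Bit 2: prefix='10' (no match yet)
Bit 3: prefix='101' -> emit 'k', reset
Bit 4: prefix='1' (no match yet)
Bit 5: prefix='10' (no match yet)
Bit 6: prefix='100' -> emit 'b', reset
Bit 7: prefix='0' -> emit 'a', reset
Bit 8: prefix='0' -> emit 'a', reset
Bit 9: prefix='1' (no match yet)
Bit 10: prefix='10' (no match yet)
Bit 11: prefix='100' -> emit 'b', reset
Bit 12: prefix='1' (no match yet)
Bit 13: prefix='11' -> emit 'm', reset

Answer: akbaabm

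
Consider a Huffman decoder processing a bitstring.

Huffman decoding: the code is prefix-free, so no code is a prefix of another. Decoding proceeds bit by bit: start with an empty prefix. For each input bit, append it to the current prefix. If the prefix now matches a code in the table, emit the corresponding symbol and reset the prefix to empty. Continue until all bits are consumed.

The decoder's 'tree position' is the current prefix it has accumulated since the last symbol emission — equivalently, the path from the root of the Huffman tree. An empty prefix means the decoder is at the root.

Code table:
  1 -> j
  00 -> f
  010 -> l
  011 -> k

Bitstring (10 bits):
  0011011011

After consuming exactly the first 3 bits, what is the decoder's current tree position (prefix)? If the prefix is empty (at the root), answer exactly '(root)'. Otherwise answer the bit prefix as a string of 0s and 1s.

Answer: (root)

Derivation:
Bit 0: prefix='0' (no match yet)
Bit 1: prefix='00' -> emit 'f', reset
Bit 2: prefix='1' -> emit 'j', reset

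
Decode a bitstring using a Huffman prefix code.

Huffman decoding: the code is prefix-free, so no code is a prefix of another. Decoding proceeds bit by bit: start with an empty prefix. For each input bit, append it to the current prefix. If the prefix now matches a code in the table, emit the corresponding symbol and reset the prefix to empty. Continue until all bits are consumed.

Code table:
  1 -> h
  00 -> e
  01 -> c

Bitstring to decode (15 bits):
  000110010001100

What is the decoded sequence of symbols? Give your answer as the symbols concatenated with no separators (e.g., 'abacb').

Answer: echeheche

Derivation:
Bit 0: prefix='0' (no match yet)
Bit 1: prefix='00' -> emit 'e', reset
Bit 2: prefix='0' (no match yet)
Bit 3: prefix='01' -> emit 'c', reset
Bit 4: prefix='1' -> emit 'h', reset
Bit 5: prefix='0' (no match yet)
Bit 6: prefix='00' -> emit 'e', reset
Bit 7: prefix='1' -> emit 'h', reset
Bit 8: prefix='0' (no match yet)
Bit 9: prefix='00' -> emit 'e', reset
Bit 10: prefix='0' (no match yet)
Bit 11: prefix='01' -> emit 'c', reset
Bit 12: prefix='1' -> emit 'h', reset
Bit 13: prefix='0' (no match yet)
Bit 14: prefix='00' -> emit 'e', reset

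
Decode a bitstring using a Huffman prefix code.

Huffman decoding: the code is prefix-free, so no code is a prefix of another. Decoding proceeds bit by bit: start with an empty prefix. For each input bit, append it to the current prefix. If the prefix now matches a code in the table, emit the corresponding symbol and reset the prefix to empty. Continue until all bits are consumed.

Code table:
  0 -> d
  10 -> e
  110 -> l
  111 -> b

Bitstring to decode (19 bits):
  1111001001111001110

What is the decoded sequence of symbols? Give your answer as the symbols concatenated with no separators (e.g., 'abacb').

Bit 0: prefix='1' (no match yet)
Bit 1: prefix='11' (no match yet)
Bit 2: prefix='111' -> emit 'b', reset
Bit 3: prefix='1' (no match yet)
Bit 4: prefix='10' -> emit 'e', reset
Bit 5: prefix='0' -> emit 'd', reset
Bit 6: prefix='1' (no match yet)
Bit 7: prefix='10' -> emit 'e', reset
Bit 8: prefix='0' -> emit 'd', reset
Bit 9: prefix='1' (no match yet)
Bit 10: prefix='11' (no match yet)
Bit 11: prefix='111' -> emit 'b', reset
Bit 12: prefix='1' (no match yet)
Bit 13: prefix='10' -> emit 'e', reset
Bit 14: prefix='0' -> emit 'd', reset
Bit 15: prefix='1' (no match yet)
Bit 16: prefix='11' (no match yet)
Bit 17: prefix='111' -> emit 'b', reset
Bit 18: prefix='0' -> emit 'd', reset

Answer: bededbedbd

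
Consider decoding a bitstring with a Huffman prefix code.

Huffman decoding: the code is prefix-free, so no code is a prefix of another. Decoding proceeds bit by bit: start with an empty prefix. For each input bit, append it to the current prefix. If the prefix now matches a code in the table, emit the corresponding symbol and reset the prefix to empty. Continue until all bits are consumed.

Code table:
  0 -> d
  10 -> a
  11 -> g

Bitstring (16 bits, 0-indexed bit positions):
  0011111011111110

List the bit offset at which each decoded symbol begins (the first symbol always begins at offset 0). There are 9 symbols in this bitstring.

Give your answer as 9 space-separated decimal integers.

Bit 0: prefix='0' -> emit 'd', reset
Bit 1: prefix='0' -> emit 'd', reset
Bit 2: prefix='1' (no match yet)
Bit 3: prefix='11' -> emit 'g', reset
Bit 4: prefix='1' (no match yet)
Bit 5: prefix='11' -> emit 'g', reset
Bit 6: prefix='1' (no match yet)
Bit 7: prefix='10' -> emit 'a', reset
Bit 8: prefix='1' (no match yet)
Bit 9: prefix='11' -> emit 'g', reset
Bit 10: prefix='1' (no match yet)
Bit 11: prefix='11' -> emit 'g', reset
Bit 12: prefix='1' (no match yet)
Bit 13: prefix='11' -> emit 'g', reset
Bit 14: prefix='1' (no match yet)
Bit 15: prefix='10' -> emit 'a', reset

Answer: 0 1 2 4 6 8 10 12 14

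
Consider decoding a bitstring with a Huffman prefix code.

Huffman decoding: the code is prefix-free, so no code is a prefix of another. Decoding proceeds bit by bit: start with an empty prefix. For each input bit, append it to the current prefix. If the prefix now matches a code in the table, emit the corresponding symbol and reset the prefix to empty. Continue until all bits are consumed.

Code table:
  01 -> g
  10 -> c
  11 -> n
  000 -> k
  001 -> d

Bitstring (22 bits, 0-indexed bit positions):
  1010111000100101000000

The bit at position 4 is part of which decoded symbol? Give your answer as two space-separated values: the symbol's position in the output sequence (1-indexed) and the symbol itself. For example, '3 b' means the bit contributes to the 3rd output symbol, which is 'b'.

Answer: 3 n

Derivation:
Bit 0: prefix='1' (no match yet)
Bit 1: prefix='10' -> emit 'c', reset
Bit 2: prefix='1' (no match yet)
Bit 3: prefix='10' -> emit 'c', reset
Bit 4: prefix='1' (no match yet)
Bit 5: prefix='11' -> emit 'n', reset
Bit 6: prefix='1' (no match yet)
Bit 7: prefix='10' -> emit 'c', reset
Bit 8: prefix='0' (no match yet)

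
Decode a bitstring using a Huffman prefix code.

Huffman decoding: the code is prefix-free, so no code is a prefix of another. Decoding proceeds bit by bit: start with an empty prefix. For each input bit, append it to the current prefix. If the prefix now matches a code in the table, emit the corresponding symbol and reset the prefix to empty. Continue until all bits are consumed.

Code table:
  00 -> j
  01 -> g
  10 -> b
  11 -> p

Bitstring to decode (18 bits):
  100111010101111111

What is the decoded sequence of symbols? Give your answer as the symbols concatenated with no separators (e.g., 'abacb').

Answer: bgpgggppp

Derivation:
Bit 0: prefix='1' (no match yet)
Bit 1: prefix='10' -> emit 'b', reset
Bit 2: prefix='0' (no match yet)
Bit 3: prefix='01' -> emit 'g', reset
Bit 4: prefix='1' (no match yet)
Bit 5: prefix='11' -> emit 'p', reset
Bit 6: prefix='0' (no match yet)
Bit 7: prefix='01' -> emit 'g', reset
Bit 8: prefix='0' (no match yet)
Bit 9: prefix='01' -> emit 'g', reset
Bit 10: prefix='0' (no match yet)
Bit 11: prefix='01' -> emit 'g', reset
Bit 12: prefix='1' (no match yet)
Bit 13: prefix='11' -> emit 'p', reset
Bit 14: prefix='1' (no match yet)
Bit 15: prefix='11' -> emit 'p', reset
Bit 16: prefix='1' (no match yet)
Bit 17: prefix='11' -> emit 'p', reset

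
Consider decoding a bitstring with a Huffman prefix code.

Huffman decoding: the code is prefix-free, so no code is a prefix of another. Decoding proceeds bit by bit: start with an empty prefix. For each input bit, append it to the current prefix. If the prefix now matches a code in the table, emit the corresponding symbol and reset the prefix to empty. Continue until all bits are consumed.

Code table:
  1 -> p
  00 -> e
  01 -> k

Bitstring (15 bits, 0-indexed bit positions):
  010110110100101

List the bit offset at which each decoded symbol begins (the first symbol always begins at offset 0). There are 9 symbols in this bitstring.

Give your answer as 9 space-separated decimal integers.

Answer: 0 2 4 5 7 8 10 12 13

Derivation:
Bit 0: prefix='0' (no match yet)
Bit 1: prefix='01' -> emit 'k', reset
Bit 2: prefix='0' (no match yet)
Bit 3: prefix='01' -> emit 'k', reset
Bit 4: prefix='1' -> emit 'p', reset
Bit 5: prefix='0' (no match yet)
Bit 6: prefix='01' -> emit 'k', reset
Bit 7: prefix='1' -> emit 'p', reset
Bit 8: prefix='0' (no match yet)
Bit 9: prefix='01' -> emit 'k', reset
Bit 10: prefix='0' (no match yet)
Bit 11: prefix='00' -> emit 'e', reset
Bit 12: prefix='1' -> emit 'p', reset
Bit 13: prefix='0' (no match yet)
Bit 14: prefix='01' -> emit 'k', reset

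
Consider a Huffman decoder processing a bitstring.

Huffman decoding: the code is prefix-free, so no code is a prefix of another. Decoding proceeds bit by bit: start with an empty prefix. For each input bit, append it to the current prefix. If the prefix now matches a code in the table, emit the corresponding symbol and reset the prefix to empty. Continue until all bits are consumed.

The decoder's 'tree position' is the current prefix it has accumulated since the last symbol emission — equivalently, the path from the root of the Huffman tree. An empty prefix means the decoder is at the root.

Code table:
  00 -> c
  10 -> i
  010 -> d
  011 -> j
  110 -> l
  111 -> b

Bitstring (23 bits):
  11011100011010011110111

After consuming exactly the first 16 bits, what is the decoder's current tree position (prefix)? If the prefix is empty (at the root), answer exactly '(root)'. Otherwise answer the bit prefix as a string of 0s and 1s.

Answer: 01

Derivation:
Bit 0: prefix='1' (no match yet)
Bit 1: prefix='11' (no match yet)
Bit 2: prefix='110' -> emit 'l', reset
Bit 3: prefix='1' (no match yet)
Bit 4: prefix='11' (no match yet)
Bit 5: prefix='111' -> emit 'b', reset
Bit 6: prefix='0' (no match yet)
Bit 7: prefix='00' -> emit 'c', reset
Bit 8: prefix='0' (no match yet)
Bit 9: prefix='01' (no match yet)
Bit 10: prefix='011' -> emit 'j', reset
Bit 11: prefix='0' (no match yet)
Bit 12: prefix='01' (no match yet)
Bit 13: prefix='010' -> emit 'd', reset
Bit 14: prefix='0' (no match yet)
Bit 15: prefix='01' (no match yet)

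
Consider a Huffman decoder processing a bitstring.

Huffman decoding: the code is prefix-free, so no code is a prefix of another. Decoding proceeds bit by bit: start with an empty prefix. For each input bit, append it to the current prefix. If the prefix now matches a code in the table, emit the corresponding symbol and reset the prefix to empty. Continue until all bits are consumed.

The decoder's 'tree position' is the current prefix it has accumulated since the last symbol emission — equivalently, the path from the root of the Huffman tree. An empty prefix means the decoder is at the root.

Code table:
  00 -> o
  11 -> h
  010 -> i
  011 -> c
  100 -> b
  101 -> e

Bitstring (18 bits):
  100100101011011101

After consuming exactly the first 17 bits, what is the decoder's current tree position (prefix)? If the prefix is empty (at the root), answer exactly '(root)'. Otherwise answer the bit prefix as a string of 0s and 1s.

Bit 0: prefix='1' (no match yet)
Bit 1: prefix='10' (no match yet)
Bit 2: prefix='100' -> emit 'b', reset
Bit 3: prefix='1' (no match yet)
Bit 4: prefix='10' (no match yet)
Bit 5: prefix='100' -> emit 'b', reset
Bit 6: prefix='1' (no match yet)
Bit 7: prefix='10' (no match yet)
Bit 8: prefix='101' -> emit 'e', reset
Bit 9: prefix='0' (no match yet)
Bit 10: prefix='01' (no match yet)
Bit 11: prefix='011' -> emit 'c', reset
Bit 12: prefix='0' (no match yet)
Bit 13: prefix='01' (no match yet)
Bit 14: prefix='011' -> emit 'c', reset
Bit 15: prefix='1' (no match yet)
Bit 16: prefix='10' (no match yet)

Answer: 10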